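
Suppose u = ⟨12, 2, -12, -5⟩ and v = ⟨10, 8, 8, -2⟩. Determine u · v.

50

u · v = 12·10 + 2·8 + (-12)·8 + (-5)·(-2) = 120 + 16 - 96 + 10 = 50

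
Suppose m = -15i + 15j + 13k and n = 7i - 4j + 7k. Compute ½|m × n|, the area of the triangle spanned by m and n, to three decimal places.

127.564

i: 15·7 - 13·(-4) = 105 - (-52) = 157
j: 13·7 - (-15)·7 = 91 - (-105) = 196
k: (-15)·(-4) - 15·7 = 60 - 105 = -45
m × n = (157, 196, -45)
|m × n| = √(157² + 196² + (-45)²) = √65090 ≈ 255.1274
area = ½ · 255.1274 ≈ 127.564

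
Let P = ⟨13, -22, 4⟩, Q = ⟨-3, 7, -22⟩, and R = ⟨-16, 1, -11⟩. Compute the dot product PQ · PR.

1521

PQ = Q − P = (-16, 29, -26)
PR = R − P = (-29, 23, -15)
PQ · PR = (-16)·(-29) + 29·23 + (-26)·(-15) = 464 + 667 + 390 = 1521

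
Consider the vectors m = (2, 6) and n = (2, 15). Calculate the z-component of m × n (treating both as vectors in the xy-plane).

18

2·15 - 6·2 = 30 - 12 = 18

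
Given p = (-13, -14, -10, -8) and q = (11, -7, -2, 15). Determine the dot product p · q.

p · q = (-13)·11 + (-14)·(-7) + (-10)·(-2) + (-8)·15 = -143 + 98 + 20 - 120 = -145

-145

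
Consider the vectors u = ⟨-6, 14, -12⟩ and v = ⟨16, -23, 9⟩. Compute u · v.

u · v = (-6)·16 + 14·(-23) + (-12)·9 = -96 - 322 - 108 = -526

-526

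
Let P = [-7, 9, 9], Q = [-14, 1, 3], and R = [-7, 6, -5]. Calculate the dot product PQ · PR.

108

PQ = Q − P = (-7, -8, -6)
PR = R − P = (0, -3, -14)
PQ · PR = (-7)·0 + (-8)·(-3) + (-6)·(-14) = 0 + 24 + 84 = 108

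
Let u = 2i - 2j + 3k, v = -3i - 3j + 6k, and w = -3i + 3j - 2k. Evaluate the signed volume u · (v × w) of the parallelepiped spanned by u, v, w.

v × w:
i: (-3)·(-2) - 6·3 = 6 - 18 = -12
j: 6·(-3) - (-3)·(-2) = -18 - 6 = -24
k: (-3)·3 - (-3)·(-3) = -9 - 9 = -18
v × w = (-12, -24, -18)
u · (v × w) = 2·(-12) + (-2)·(-24) + 3·(-18) = -24 + 48 - 54 = -30

-30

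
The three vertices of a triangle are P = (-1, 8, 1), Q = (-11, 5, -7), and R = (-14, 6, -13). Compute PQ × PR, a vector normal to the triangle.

PQ = (-10, -3, -8)
PR = (-13, -2, -14)
i: (-3)·(-14) - (-8)·(-2) = 42 - 16 = 26
j: (-8)·(-13) - (-10)·(-14) = 104 - 140 = -36
k: (-10)·(-2) - (-3)·(-13) = 20 - 39 = -19
PQ × PR = (26, -36, -19)

(26, -36, -19)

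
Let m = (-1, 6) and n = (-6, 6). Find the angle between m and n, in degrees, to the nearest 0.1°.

m · n = (-1)·(-6) + 6·6 = 6 + 36 = 42
|m|² = 1 + 36 = 37,  |m| = √37 ≈ 6.082763
|n|² = 36 + 36 = 72,  |n| = √72 ≈ 8.485281
cos θ = 42 / (6.082763 · 8.485281) ≈ 0.81373
θ = arccos(0.81373) ≈ 35.5°

35.5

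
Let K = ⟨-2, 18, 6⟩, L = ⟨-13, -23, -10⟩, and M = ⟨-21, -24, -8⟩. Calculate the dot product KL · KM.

KL = L − K = (-11, -41, -16)
KM = M − K = (-19, -42, -14)
KL · KM = (-11)·(-19) + (-41)·(-42) + (-16)·(-14) = 209 + 1722 + 224 = 2155

2155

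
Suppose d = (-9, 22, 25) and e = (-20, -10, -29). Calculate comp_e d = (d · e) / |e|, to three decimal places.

d · e = (-9)·(-20) + 22·(-10) + 25·(-29) = 180 - 220 - 725 = -765
|e| = √(400 + 100 + 841) = √1341 ≈ 36.6197
comp_e d = -765 / √1341 ≈ -20.890

-20.890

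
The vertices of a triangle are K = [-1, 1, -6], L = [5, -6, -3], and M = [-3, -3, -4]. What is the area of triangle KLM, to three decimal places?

21.048

KL = (6, -7, 3),  KM = (-2, -4, 2)
i: (-7)·2 - 3·(-4) = -14 - (-12) = -2
j: 3·(-2) - 6·2 = -6 - 12 = -18
k: 6·(-4) - (-7)·(-2) = -24 - 14 = -38
KL × KM = (-2, -18, -38)
|KL × KM| = √1772 ≈ 42.0951
area = ½ · 42.0951 ≈ 21.048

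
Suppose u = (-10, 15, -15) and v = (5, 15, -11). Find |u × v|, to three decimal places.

i: 15·(-11) - (-15)·15 = -165 - (-225) = 60
j: (-15)·5 - (-10)·(-11) = -75 - 110 = -185
k: (-10)·15 - 15·5 = -150 - 75 = -225
u × v = (60, -185, -225)
|u × v| = √(60² + (-185)² + (-225)²) = √88450 ≈ 297.4054

297.405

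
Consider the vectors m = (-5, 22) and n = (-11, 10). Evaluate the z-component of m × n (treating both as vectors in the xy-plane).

(-5)·10 - 22·(-11) = -50 - (-242) = 192

192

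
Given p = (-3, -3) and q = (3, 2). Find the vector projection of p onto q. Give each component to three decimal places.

(-3.462, -2.308)

p · q = (-3)·3 + (-3)·2 = -9 - 6 = -15
|q|² = 9 + 4 = 13
proj_q p = (-15/13) · (3, 2) ≈ (-3.462, -2.308)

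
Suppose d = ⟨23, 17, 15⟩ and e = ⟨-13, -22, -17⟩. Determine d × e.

i: 17·(-17) - 15·(-22) = -289 - (-330) = 41
j: 15·(-13) - 23·(-17) = -195 - (-391) = 196
k: 23·(-22) - 17·(-13) = -506 - (-221) = -285
d × e = (41, 196, -285)

(41, 196, -285)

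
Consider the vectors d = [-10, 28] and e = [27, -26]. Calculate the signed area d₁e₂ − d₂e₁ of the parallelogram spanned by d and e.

-496

(-10)·(-26) - 28·27 = 260 - 756 = -496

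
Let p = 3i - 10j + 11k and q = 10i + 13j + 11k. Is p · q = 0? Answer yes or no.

p · q = 3·10 + (-10)·13 + 11·11 = 30 - 130 + 121 = 21
Nonzero, so the vectors are not orthogonal.

no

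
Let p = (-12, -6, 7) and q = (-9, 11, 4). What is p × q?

i: (-6)·4 - 7·11 = -24 - 77 = -101
j: 7·(-9) - (-12)·4 = -63 - (-48) = -15
k: (-12)·11 - (-6)·(-9) = -132 - 54 = -186
p × q = (-101, -15, -186)

(-101, -15, -186)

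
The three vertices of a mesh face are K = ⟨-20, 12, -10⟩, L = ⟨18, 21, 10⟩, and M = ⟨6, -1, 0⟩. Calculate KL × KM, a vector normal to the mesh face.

KL = (38, 9, 20)
KM = (26, -13, 10)
i: 9·10 - 20·(-13) = 90 - (-260) = 350
j: 20·26 - 38·10 = 520 - 380 = 140
k: 38·(-13) - 9·26 = -494 - 234 = -728
KL × KM = (350, 140, -728)

(350, 140, -728)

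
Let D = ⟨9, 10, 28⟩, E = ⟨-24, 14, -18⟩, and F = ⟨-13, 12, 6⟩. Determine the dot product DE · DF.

1746

DE = E − D = (-33, 4, -46)
DF = F − D = (-22, 2, -22)
DE · DF = (-33)·(-22) + 4·2 + (-46)·(-22) = 726 + 8 + 1012 = 1746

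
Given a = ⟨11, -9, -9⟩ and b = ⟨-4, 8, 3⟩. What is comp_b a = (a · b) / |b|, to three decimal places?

-15.158

a · b = 11·(-4) + (-9)·8 + (-9)·3 = -44 - 72 - 27 = -143
|b| = √(16 + 64 + 9) = √89 ≈ 9.4340
comp_b a = -143 / √89 ≈ -15.158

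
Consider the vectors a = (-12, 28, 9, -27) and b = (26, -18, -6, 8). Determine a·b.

a · b = (-12)·26 + 28·(-18) + 9·(-6) + (-27)·8 = -312 - 504 - 54 - 216 = -1086

-1086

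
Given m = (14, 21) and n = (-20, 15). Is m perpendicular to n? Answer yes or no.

no

m · n = 14·(-20) + 21·15 = -280 + 315 = 35
Nonzero, so the vectors are not orthogonal.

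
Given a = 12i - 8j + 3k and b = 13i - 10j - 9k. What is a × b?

(102, 147, -16)

i: (-8)·(-9) - 3·(-10) = 72 - (-30) = 102
j: 3·13 - 12·(-9) = 39 - (-108) = 147
k: 12·(-10) - (-8)·13 = -120 - (-104) = -16
a × b = (102, 147, -16)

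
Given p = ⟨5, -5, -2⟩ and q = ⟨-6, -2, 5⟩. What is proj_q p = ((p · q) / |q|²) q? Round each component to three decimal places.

(2.769, 0.923, -2.308)

p · q = 5·(-6) + (-5)·(-2) + (-2)·5 = -30 + 10 - 10 = -30
|q|² = 36 + 4 + 25 = 65
proj_q p = (-30/65) · (-6, -2, 5) ≈ (2.769, 0.923, -2.308)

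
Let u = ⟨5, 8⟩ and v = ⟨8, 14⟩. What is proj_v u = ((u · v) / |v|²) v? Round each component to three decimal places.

(4.677, 8.185)

u · v = 5·8 + 8·14 = 40 + 112 = 152
|v|² = 64 + 196 = 260
proj_v u = (152/260) · (8, 14) ≈ (4.677, 8.185)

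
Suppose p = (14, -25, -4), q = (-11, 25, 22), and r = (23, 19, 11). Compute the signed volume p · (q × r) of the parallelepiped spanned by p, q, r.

q × r:
i: 25·11 - 22·19 = 275 - 418 = -143
j: 22·23 - (-11)·11 = 506 - (-121) = 627
k: (-11)·19 - 25·23 = -209 - 575 = -784
q × r = (-143, 627, -784)
p · (q × r) = 14·(-143) + (-25)·627 + (-4)·(-784) = -2002 - 15675 + 3136 = -14541

-14541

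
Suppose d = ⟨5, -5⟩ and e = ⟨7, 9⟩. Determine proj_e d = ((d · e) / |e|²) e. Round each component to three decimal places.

d · e = 5·7 + (-5)·9 = 35 - 45 = -10
|e|² = 49 + 81 = 130
proj_e d = (-10/130) · (7, 9) ≈ (-0.538, -0.692)

(-0.538, -0.692)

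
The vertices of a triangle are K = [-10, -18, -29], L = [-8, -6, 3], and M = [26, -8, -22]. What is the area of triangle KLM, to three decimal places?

KL = (2, 12, 32),  KM = (36, 10, 7)
i: 12·7 - 32·10 = 84 - 320 = -236
j: 32·36 - 2·7 = 1152 - 14 = 1138
k: 2·10 - 12·36 = 20 - 432 = -412
KL × KM = (-236, 1138, -412)
|KL × KM| = √1520484 ≈ 1233.0791
area = ½ · 1233.0791 ≈ 616.540

616.540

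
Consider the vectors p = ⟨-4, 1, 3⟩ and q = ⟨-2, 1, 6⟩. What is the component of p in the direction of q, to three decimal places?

4.217

p · q = (-4)·(-2) + 1·1 + 3·6 = 8 + 1 + 18 = 27
|q| = √(4 + 1 + 36) = √41 ≈ 6.4031
comp_q p = 27 / √41 ≈ 4.217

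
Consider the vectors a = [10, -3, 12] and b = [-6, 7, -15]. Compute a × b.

(-39, 78, 52)

i: (-3)·(-15) - 12·7 = 45 - 84 = -39
j: 12·(-6) - 10·(-15) = -72 - (-150) = 78
k: 10·7 - (-3)·(-6) = 70 - 18 = 52
a × b = (-39, 78, 52)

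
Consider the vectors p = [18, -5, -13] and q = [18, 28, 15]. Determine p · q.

-11

p · q = 18·18 + (-5)·28 + (-13)·15 = 324 - 140 - 195 = -11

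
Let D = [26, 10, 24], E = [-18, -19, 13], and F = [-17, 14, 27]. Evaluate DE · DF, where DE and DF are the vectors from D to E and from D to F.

DE = E − D = (-44, -29, -11)
DF = F − D = (-43, 4, 3)
DE · DF = (-44)·(-43) + (-29)·4 + (-11)·3 = 1892 - 116 - 33 = 1743

1743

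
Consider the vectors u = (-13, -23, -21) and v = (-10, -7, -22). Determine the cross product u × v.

i: (-23)·(-22) - (-21)·(-7) = 506 - 147 = 359
j: (-21)·(-10) - (-13)·(-22) = 210 - 286 = -76
k: (-13)·(-7) - (-23)·(-10) = 91 - 230 = -139
u × v = (359, -76, -139)

(359, -76, -139)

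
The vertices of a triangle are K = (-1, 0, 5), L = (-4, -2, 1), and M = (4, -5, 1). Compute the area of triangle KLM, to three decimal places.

21.172

KL = (-3, -2, -4),  KM = (5, -5, -4)
i: (-2)·(-4) - (-4)·(-5) = 8 - 20 = -12
j: (-4)·5 - (-3)·(-4) = -20 - 12 = -32
k: (-3)·(-5) - (-2)·5 = 15 - (-10) = 25
KL × KM = (-12, -32, 25)
|KL × KM| = √1793 ≈ 42.3438
area = ½ · 42.3438 ≈ 21.172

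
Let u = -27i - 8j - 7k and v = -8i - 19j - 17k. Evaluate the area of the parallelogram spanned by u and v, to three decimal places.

603.340

i: (-8)·(-17) - (-7)·(-19) = 136 - 133 = 3
j: (-7)·(-8) - (-27)·(-17) = 56 - 459 = -403
k: (-27)·(-19) - (-8)·(-8) = 513 - 64 = 449
u × v = (3, -403, 449)
|u × v| = √(3² + (-403)² + 449²) = √364019 ≈ 603.3399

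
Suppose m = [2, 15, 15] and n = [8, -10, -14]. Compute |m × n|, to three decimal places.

i: 15·(-14) - 15·(-10) = -210 - (-150) = -60
j: 15·8 - 2·(-14) = 120 - (-28) = 148
k: 2·(-10) - 15·8 = -20 - 120 = -140
m × n = (-60, 148, -140)
|m × n| = √((-60)² + 148² + (-140)²) = √45104 ≈ 212.3770

212.377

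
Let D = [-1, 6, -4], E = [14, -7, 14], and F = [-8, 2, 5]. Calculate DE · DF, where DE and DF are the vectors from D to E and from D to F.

109

DE = E − D = (15, -13, 18)
DF = F − D = (-7, -4, 9)
DE · DF = 15·(-7) + (-13)·(-4) + 18·9 = -105 + 52 + 162 = 109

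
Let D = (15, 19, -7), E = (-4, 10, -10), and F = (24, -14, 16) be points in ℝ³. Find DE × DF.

(-306, 410, 708)

DE = (-19, -9, -3)
DF = (9, -33, 23)
i: (-9)·23 - (-3)·(-33) = -207 - 99 = -306
j: (-3)·9 - (-19)·23 = -27 - (-437) = 410
k: (-19)·(-33) - (-9)·9 = 627 - (-81) = 708
DE × DF = (-306, 410, 708)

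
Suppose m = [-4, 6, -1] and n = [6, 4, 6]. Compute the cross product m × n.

i: 6·6 - (-1)·4 = 36 - (-4) = 40
j: (-1)·6 - (-4)·6 = -6 - (-24) = 18
k: (-4)·4 - 6·6 = -16 - 36 = -52
m × n = (40, 18, -52)

(40, 18, -52)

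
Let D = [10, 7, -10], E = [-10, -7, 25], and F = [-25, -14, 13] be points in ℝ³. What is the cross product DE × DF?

(413, -765, -70)

DE = (-20, -14, 35)
DF = (-35, -21, 23)
i: (-14)·23 - 35·(-21) = -322 - (-735) = 413
j: 35·(-35) - (-20)·23 = -1225 - (-460) = -765
k: (-20)·(-21) - (-14)·(-35) = 420 - 490 = -70
DE × DF = (413, -765, -70)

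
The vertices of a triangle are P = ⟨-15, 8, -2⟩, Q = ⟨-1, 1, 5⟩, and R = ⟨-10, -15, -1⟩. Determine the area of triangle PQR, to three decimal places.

PQ = (14, -7, 7),  PR = (5, -23, 1)
i: (-7)·1 - 7·(-23) = -7 - (-161) = 154
j: 7·5 - 14·1 = 35 - 14 = 21
k: 14·(-23) - (-7)·5 = -322 - (-35) = -287
PQ × PR = (154, 21, -287)
|PQ × PR| = √106526 ≈ 326.3832
area = ½ · 326.3832 ≈ 163.192

163.192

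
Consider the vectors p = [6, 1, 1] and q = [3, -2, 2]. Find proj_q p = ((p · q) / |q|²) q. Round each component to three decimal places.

(3.176, -2.118, 2.118)

p · q = 6·3 + 1·(-2) + 1·2 = 18 - 2 + 2 = 18
|q|² = 9 + 4 + 4 = 17
proj_q p = (18/17) · (3, -2, 2) ≈ (3.176, -2.118, 2.118)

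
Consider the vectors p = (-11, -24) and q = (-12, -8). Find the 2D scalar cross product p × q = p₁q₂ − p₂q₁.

(-11)·(-8) - (-24)·(-12) = 88 - 288 = -200

-200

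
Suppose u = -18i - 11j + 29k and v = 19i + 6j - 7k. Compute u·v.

u · v = (-18)·19 + (-11)·6 + 29·(-7) = -342 - 66 - 203 = -611

-611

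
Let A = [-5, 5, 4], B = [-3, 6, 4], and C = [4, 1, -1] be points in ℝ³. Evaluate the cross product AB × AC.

AB = (2, 1, 0)
AC = (9, -4, -5)
i: 1·(-5) - 0·(-4) = -5 - 0 = -5
j: 0·9 - 2·(-5) = 0 - (-10) = 10
k: 2·(-4) - 1·9 = -8 - 9 = -17
AB × AC = (-5, 10, -17)

(-5, 10, -17)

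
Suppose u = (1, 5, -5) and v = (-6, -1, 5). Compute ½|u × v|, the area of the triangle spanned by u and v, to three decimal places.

i: 5·5 - (-5)·(-1) = 25 - 5 = 20
j: (-5)·(-6) - 1·5 = 30 - 5 = 25
k: 1·(-1) - 5·(-6) = -1 - (-30) = 29
u × v = (20, 25, 29)
|u × v| = √(20² + 25² + 29²) = √1866 ≈ 43.1972
area = ½ · 43.1972 ≈ 21.599

21.599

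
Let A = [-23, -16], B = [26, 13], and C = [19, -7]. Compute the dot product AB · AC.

AB = B − A = (49, 29)
AC = C − A = (42, 9)
AB · AC = 49·42 + 29·9 = 2058 + 261 = 2319

2319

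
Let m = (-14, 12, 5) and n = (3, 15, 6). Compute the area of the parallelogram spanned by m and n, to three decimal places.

265.190

i: 12·6 - 5·15 = 72 - 75 = -3
j: 5·3 - (-14)·6 = 15 - (-84) = 99
k: (-14)·15 - 12·3 = -210 - 36 = -246
m × n = (-3, 99, -246)
|m × n| = √((-3)² + 99² + (-246)²) = √70326 ≈ 265.1905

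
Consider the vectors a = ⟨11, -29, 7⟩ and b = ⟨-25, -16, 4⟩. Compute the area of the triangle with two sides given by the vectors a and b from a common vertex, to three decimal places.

463.621

i: (-29)·4 - 7·(-16) = -116 - (-112) = -4
j: 7·(-25) - 11·4 = -175 - 44 = -219
k: 11·(-16) - (-29)·(-25) = -176 - 725 = -901
a × b = (-4, -219, -901)
|a × b| = √((-4)² + (-219)² + (-901)²) = √859778 ≈ 927.2421
area = ½ · 927.2421 ≈ 463.621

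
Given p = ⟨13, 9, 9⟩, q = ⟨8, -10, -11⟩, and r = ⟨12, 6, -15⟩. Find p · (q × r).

4212

q × r:
i: (-10)·(-15) - (-11)·6 = 150 - (-66) = 216
j: (-11)·12 - 8·(-15) = -132 - (-120) = -12
k: 8·6 - (-10)·12 = 48 - (-120) = 168
q × r = (216, -12, 168)
p · (q × r) = 13·216 + 9·(-12) + 9·168 = 2808 - 108 + 1512 = 4212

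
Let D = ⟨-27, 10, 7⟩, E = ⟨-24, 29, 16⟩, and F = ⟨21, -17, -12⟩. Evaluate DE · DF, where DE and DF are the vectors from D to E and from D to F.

-540

DE = E − D = (3, 19, 9)
DF = F − D = (48, -27, -19)
DE · DF = 3·48 + 19·(-27) + 9·(-19) = 144 - 513 - 171 = -540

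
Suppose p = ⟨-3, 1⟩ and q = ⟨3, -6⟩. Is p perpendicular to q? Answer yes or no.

no

p · q = (-3)·3 + 1·(-6) = -9 - 6 = -15
Nonzero, so the vectors are not orthogonal.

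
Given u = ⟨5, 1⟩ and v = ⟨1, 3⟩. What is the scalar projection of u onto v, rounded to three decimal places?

u · v = 5·1 + 1·3 = 5 + 3 = 8
|v| = √(1 + 9) = √10 ≈ 3.1623
comp_v u = 8 / √10 ≈ 2.530

2.530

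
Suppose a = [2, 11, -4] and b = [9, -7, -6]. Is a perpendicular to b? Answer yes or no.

no

a · b = 2·9 + 11·(-7) + (-4)·(-6) = 18 - 77 + 24 = -35
Nonzero, so the vectors are not orthogonal.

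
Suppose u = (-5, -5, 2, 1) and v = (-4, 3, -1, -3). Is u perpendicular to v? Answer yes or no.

yes

u · v = (-5)·(-4) + (-5)·3 + 2·(-1) + 1·(-3) = 20 - 15 - 2 - 3 = 0
Zero, so the vectors are orthogonal.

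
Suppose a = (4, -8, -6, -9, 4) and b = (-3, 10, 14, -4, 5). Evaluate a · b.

-120

a · b = 4·(-3) + (-8)·10 + (-6)·14 + (-9)·(-4) + 4·5 = -12 - 80 - 84 + 36 + 20 = -120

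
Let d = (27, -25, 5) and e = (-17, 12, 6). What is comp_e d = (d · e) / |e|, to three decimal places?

d · e = 27·(-17) + (-25)·12 + 5·6 = -459 - 300 + 30 = -729
|e| = √(289 + 144 + 36) = √469 ≈ 21.6564
comp_e d = -729 / √469 ≈ -33.662

-33.662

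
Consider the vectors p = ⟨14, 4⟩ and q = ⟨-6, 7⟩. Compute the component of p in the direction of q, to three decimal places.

-6.074

p · q = 14·(-6) + 4·7 = -84 + 28 = -56
|q| = √(36 + 49) = √85 ≈ 9.2195
comp_q p = -56 / √85 ≈ -6.074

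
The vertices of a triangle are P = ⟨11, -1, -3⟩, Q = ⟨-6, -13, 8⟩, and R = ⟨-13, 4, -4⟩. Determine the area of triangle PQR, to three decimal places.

PQ = (-17, -12, 11),  PR = (-24, 5, -1)
i: (-12)·(-1) - 11·5 = 12 - 55 = -43
j: 11·(-24) - (-17)·(-1) = -264 - 17 = -281
k: (-17)·5 - (-12)·(-24) = -85 - 288 = -373
PQ × PR = (-43, -281, -373)
|PQ × PR| = √219939 ≈ 468.9765
area = ½ · 468.9765 ≈ 234.488

234.488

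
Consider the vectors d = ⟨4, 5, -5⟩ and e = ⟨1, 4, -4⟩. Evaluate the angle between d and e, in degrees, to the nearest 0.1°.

d · e = 4·1 + 5·4 + (-5)·(-4) = 4 + 20 + 20 = 44
|d|² = 16 + 25 + 25 = 66,  |d| = √66 ≈ 8.124038
|e|² = 1 + 16 + 16 = 33,  |e| = √33 ≈ 5.744563
cos θ = 44 / (8.124038 · 5.744563) ≈ 0.94281
θ = arccos(0.94281) ≈ 19.5°

19.5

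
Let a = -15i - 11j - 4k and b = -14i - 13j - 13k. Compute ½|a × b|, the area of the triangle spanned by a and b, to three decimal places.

i: (-11)·(-13) - (-4)·(-13) = 143 - 52 = 91
j: (-4)·(-14) - (-15)·(-13) = 56 - 195 = -139
k: (-15)·(-13) - (-11)·(-14) = 195 - 154 = 41
a × b = (91, -139, 41)
|a × b| = √(91² + (-139)² + 41²) = √29283 ≈ 171.1228
area = ½ · 171.1228 ≈ 85.561

85.561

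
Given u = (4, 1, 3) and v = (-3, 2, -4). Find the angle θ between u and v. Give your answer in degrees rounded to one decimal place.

u · v = 4·(-3) + 1·2 + 3·(-4) = -12 + 2 - 12 = -22
|u|² = 16 + 1 + 9 = 26,  |u| = √26 ≈ 5.099020
|v|² = 9 + 4 + 16 = 29,  |v| = √29 ≈ 5.385165
cos θ = -22 / (5.099020 · 5.385165) ≈ -0.80119
θ = arccos(-0.80119) ≈ 143.2°

143.2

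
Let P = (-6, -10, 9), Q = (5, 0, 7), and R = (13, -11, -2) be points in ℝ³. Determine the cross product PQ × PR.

PQ = (11, 10, -2)
PR = (19, -1, -11)
i: 10·(-11) - (-2)·(-1) = -110 - 2 = -112
j: (-2)·19 - 11·(-11) = -38 - (-121) = 83
k: 11·(-1) - 10·19 = -11 - 190 = -201
PQ × PR = (-112, 83, -201)

(-112, 83, -201)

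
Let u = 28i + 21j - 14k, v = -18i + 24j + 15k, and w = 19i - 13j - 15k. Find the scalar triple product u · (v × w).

-1197

v × w:
i: 24·(-15) - 15·(-13) = -360 - (-195) = -165
j: 15·19 - (-18)·(-15) = 285 - 270 = 15
k: (-18)·(-13) - 24·19 = 234 - 456 = -222
v × w = (-165, 15, -222)
u · (v × w) = 28·(-165) + 21·15 + (-14)·(-222) = -4620 + 315 + 3108 = -1197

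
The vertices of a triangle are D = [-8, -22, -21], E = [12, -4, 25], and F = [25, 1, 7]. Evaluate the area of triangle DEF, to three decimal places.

DE = (20, 18, 46),  DF = (33, 23, 28)
i: 18·28 - 46·23 = 504 - 1058 = -554
j: 46·33 - 20·28 = 1518 - 560 = 958
k: 20·23 - 18·33 = 460 - 594 = -134
DE × DF = (-554, 958, -134)
|DE × DF| = √1242636 ≈ 1114.7358
area = ½ · 1114.7358 ≈ 557.368

557.368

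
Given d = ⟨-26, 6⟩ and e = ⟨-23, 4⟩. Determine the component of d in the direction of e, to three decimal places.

d · e = (-26)·(-23) + 6·4 = 598 + 24 = 622
|e| = √(529 + 16) = √545 ≈ 23.3452
comp_e d = 622 / √545 ≈ 26.644

26.644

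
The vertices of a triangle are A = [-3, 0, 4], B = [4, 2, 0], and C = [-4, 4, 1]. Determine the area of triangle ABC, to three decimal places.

AB = (7, 2, -4),  AC = (-1, 4, -3)
i: 2·(-3) - (-4)·4 = -6 - (-16) = 10
j: (-4)·(-1) - 7·(-3) = 4 - (-21) = 25
k: 7·4 - 2·(-1) = 28 - (-2) = 30
AB × AC = (10, 25, 30)
|AB × AC| = √1625 ≈ 40.3113
area = ½ · 40.3113 ≈ 20.156

20.156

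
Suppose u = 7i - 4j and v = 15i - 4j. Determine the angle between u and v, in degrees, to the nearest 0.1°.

u · v = 7·15 + (-4)·(-4) = 105 + 16 = 121
|u|² = 49 + 16 = 65,  |u| = √65 ≈ 8.062258
|v|² = 225 + 16 = 241,  |v| = √241 ≈ 15.524175
cos θ = 121 / (8.062258 · 15.524175) ≈ 0.96676
θ = arccos(0.96676) ≈ 14.8°

14.8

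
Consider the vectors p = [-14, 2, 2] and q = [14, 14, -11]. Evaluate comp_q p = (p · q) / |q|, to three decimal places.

-8.389

p · q = (-14)·14 + 2·14 + 2·(-11) = -196 + 28 - 22 = -190
|q| = √(196 + 196 + 121) = √513 ≈ 22.6495
comp_q p = -190 / √513 ≈ -8.389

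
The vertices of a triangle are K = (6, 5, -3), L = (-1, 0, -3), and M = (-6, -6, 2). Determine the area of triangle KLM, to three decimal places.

KL = (-7, -5, 0),  KM = (-12, -11, 5)
i: (-5)·5 - 0·(-11) = -25 - 0 = -25
j: 0·(-12) - (-7)·5 = 0 - (-35) = 35
k: (-7)·(-11) - (-5)·(-12) = 77 - 60 = 17
KL × KM = (-25, 35, 17)
|KL × KM| = √2139 ≈ 46.2493
area = ½ · 46.2493 ≈ 23.125

23.125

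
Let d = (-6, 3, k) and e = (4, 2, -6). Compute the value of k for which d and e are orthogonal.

d · e = (-6)·4 + 3·2 + k·(-6) = -18 - 6k
Set equal to 0: -6k = 18, so k = -3.

-3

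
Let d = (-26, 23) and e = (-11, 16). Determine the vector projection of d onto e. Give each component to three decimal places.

d · e = (-26)·(-11) + 23·16 = 286 + 368 = 654
|e|² = 121 + 256 = 377
proj_e d = (654/377) · (-11, 16) ≈ (-19.082, 27.756)

(-19.082, 27.756)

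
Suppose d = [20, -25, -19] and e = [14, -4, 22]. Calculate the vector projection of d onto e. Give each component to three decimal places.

(-0.764, 0.218, -1.201)

d · e = 20·14 + (-25)·(-4) + (-19)·22 = 280 + 100 - 418 = -38
|e|² = 196 + 16 + 484 = 696
proj_e d = (-38/696) · (14, -4, 22) ≈ (-0.764, 0.218, -1.201)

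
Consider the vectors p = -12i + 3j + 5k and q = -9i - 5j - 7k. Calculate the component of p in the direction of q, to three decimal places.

4.659

p · q = (-12)·(-9) + 3·(-5) + 5·(-7) = 108 - 15 - 35 = 58
|q| = √(81 + 25 + 49) = √155 ≈ 12.4499
comp_q p = 58 / √155 ≈ 4.659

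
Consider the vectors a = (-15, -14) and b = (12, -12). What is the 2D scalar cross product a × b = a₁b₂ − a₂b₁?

(-15)·(-12) - (-14)·12 = 180 - (-168) = 348

348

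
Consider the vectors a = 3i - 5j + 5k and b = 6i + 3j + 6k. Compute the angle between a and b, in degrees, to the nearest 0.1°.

a · b = 3·6 + (-5)·3 + 5·6 = 18 - 15 + 30 = 33
|a|² = 9 + 25 + 25 = 59,  |a| = √59 ≈ 7.681146
|b|² = 36 + 9 + 36 = 81,  |b| = √81 ≈ 9.000000
cos θ = 33 / (7.681146 · 9.000000) ≈ 0.47736
θ = arccos(0.47736) ≈ 61.5°

61.5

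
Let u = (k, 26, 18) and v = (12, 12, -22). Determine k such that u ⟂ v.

u · v = k·12 + 26·12 + 18·(-22) = -84 + 12k
Set equal to 0: 12k = 84, so k = 7.

7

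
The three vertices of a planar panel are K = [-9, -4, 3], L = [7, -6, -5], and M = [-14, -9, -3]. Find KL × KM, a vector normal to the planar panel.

(-28, 136, -90)

KL = (16, -2, -8)
KM = (-5, -5, -6)
i: (-2)·(-6) - (-8)·(-5) = 12 - 40 = -28
j: (-8)·(-5) - 16·(-6) = 40 - (-96) = 136
k: 16·(-5) - (-2)·(-5) = -80 - 10 = -90
KL × KM = (-28, 136, -90)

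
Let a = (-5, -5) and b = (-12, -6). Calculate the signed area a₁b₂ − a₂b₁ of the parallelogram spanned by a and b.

(-5)·(-6) - (-5)·(-12) = 30 - 60 = -30

-30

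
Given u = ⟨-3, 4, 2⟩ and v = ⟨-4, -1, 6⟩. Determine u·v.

20

u · v = (-3)·(-4) + 4·(-1) + 2·6 = 12 - 4 + 12 = 20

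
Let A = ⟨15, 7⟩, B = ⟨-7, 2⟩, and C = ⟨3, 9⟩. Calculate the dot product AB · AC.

254

AB = B − A = (-22, -5)
AC = C − A = (-12, 2)
AB · AC = (-22)·(-12) + (-5)·2 = 264 - 10 = 254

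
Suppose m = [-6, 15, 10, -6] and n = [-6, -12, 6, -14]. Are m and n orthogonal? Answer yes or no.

m · n = (-6)·(-6) + 15·(-12) + 10·6 + (-6)·(-14) = 36 - 180 + 60 + 84 = 0
Zero, so the vectors are orthogonal.

yes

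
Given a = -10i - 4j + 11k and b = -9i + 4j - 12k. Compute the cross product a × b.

(4, -219, -76)

i: (-4)·(-12) - 11·4 = 48 - 44 = 4
j: 11·(-9) - (-10)·(-12) = -99 - 120 = -219
k: (-10)·4 - (-4)·(-9) = -40 - 36 = -76
a × b = (4, -219, -76)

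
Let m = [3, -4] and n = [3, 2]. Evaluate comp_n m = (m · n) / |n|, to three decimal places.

0.277

m · n = 3·3 + (-4)·2 = 9 - 8 = 1
|n| = √(9 + 4) = √13 ≈ 3.6056
comp_n m = 1 / √13 ≈ 0.277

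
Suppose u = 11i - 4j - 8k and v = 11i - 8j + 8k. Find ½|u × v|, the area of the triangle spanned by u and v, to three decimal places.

i: (-4)·8 - (-8)·(-8) = -32 - 64 = -96
j: (-8)·11 - 11·8 = -88 - 88 = -176
k: 11·(-8) - (-4)·11 = -88 - (-44) = -44
u × v = (-96, -176, -44)
|u × v| = √((-96)² + (-176)² + (-44)²) = √42128 ≈ 205.2511
area = ½ · 205.2511 ≈ 102.626

102.626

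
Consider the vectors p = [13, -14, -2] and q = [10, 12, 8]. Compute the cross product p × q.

(-88, -124, 296)

i: (-14)·8 - (-2)·12 = -112 - (-24) = -88
j: (-2)·10 - 13·8 = -20 - 104 = -124
k: 13·12 - (-14)·10 = 156 - (-140) = 296
p × q = (-88, -124, 296)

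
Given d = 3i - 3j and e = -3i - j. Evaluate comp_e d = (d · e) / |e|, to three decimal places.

d · e = 3·(-3) + (-3)·(-1) = -9 + 3 = -6
|e| = √(9 + 1) = √10 ≈ 3.1623
comp_e d = -6 / √10 ≈ -1.897

-1.897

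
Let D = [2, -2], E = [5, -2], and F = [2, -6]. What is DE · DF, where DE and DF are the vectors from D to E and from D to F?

DE = E − D = (3, 0)
DF = F − D = (0, -4)
DE · DF = 3·0 + 0·(-4) = 0 + 0 = 0

0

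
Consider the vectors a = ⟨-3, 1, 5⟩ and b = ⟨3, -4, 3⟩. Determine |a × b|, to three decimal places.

34.438

i: 1·3 - 5·(-4) = 3 - (-20) = 23
j: 5·3 - (-3)·3 = 15 - (-9) = 24
k: (-3)·(-4) - 1·3 = 12 - 3 = 9
a × b = (23, 24, 9)
|a × b| = √(23² + 24² + 9²) = √1186 ≈ 34.4384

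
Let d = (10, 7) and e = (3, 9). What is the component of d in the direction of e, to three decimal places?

9.803

d · e = 10·3 + 7·9 = 30 + 63 = 93
|e| = √(9 + 81) = √90 ≈ 9.4868
comp_e d = 93 / √90 ≈ 9.803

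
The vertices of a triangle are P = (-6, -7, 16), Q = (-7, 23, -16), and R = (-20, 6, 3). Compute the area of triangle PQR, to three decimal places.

PQ = (-1, 30, -32),  PR = (-14, 13, -13)
i: 30·(-13) - (-32)·13 = -390 - (-416) = 26
j: (-32)·(-14) - (-1)·(-13) = 448 - 13 = 435
k: (-1)·13 - 30·(-14) = -13 - (-420) = 407
PQ × PR = (26, 435, 407)
|PQ × PR| = √355550 ≈ 596.2801
area = ½ · 596.2801 ≈ 298.140

298.140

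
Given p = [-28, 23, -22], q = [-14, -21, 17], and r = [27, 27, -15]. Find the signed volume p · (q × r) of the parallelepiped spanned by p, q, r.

q × r:
i: (-21)·(-15) - 17·27 = 315 - 459 = -144
j: 17·27 - (-14)·(-15) = 459 - 210 = 249
k: (-14)·27 - (-21)·27 = -378 - (-567) = 189
q × r = (-144, 249, 189)
p · (q × r) = (-28)·(-144) + 23·249 + (-22)·189 = 4032 + 5727 - 4158 = 5601

5601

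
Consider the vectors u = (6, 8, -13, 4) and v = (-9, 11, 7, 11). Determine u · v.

-13

u · v = 6·(-9) + 8·11 + (-13)·7 + 4·11 = -54 + 88 - 91 + 44 = -13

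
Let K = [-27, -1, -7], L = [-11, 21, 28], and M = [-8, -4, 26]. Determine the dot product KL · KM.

KL = L − K = (16, 22, 35)
KM = M − K = (19, -3, 33)
KL · KM = 16·19 + 22·(-3) + 35·33 = 304 - 66 + 1155 = 1393

1393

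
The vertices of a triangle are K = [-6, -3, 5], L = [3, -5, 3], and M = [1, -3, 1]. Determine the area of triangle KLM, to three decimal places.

KL = (9, -2, -2),  KM = (7, 0, -4)
i: (-2)·(-4) - (-2)·0 = 8 - 0 = 8
j: (-2)·7 - 9·(-4) = -14 - (-36) = 22
k: 9·0 - (-2)·7 = 0 - (-14) = 14
KL × KM = (8, 22, 14)
|KL × KM| = √744 ≈ 27.2764
area = ½ · 27.2764 ≈ 13.638

13.638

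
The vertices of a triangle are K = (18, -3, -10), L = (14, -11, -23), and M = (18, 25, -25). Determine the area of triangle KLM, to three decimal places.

KL = (-4, -8, -13),  KM = (0, 28, -15)
i: (-8)·(-15) - (-13)·28 = 120 - (-364) = 484
j: (-13)·0 - (-4)·(-15) = 0 - 60 = -60
k: (-4)·28 - (-8)·0 = -112 - 0 = -112
KL × KM = (484, -60, -112)
|KL × KM| = √250400 ≈ 500.3998
area = ½ · 500.3998 ≈ 250.200

250.200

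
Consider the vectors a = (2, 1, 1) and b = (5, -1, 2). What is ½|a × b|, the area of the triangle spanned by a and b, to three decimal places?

i: 1·2 - 1·(-1) = 2 - (-1) = 3
j: 1·5 - 2·2 = 5 - 4 = 1
k: 2·(-1) - 1·5 = -2 - 5 = -7
a × b = (3, 1, -7)
|a × b| = √(3² + 1² + (-7)²) = √59 ≈ 7.6811
area = ½ · 7.6811 ≈ 3.841

3.841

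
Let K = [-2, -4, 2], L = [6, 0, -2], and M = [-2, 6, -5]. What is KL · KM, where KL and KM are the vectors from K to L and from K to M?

68

KL = L − K = (8, 4, -4)
KM = M − K = (0, 10, -7)
KL · KM = 8·0 + 4·10 + (-4)·(-7) = 0 + 40 + 28 = 68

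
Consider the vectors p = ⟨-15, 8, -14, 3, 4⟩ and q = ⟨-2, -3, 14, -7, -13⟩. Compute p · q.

p · q = (-15)·(-2) + 8·(-3) + (-14)·14 + 3·(-7) + 4·(-13) = 30 - 24 - 196 - 21 - 52 = -263

-263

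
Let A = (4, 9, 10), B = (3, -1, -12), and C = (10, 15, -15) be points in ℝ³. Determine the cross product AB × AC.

AB = (-1, -10, -22)
AC = (6, 6, -25)
i: (-10)·(-25) - (-22)·6 = 250 - (-132) = 382
j: (-22)·6 - (-1)·(-25) = -132 - 25 = -157
k: (-1)·6 - (-10)·6 = -6 - (-60) = 54
AB × AC = (382, -157, 54)

(382, -157, 54)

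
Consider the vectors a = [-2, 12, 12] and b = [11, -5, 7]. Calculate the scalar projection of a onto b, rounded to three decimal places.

a · b = (-2)·11 + 12·(-5) + 12·7 = -22 - 60 + 84 = 2
|b| = √(121 + 25 + 49) = √195 ≈ 13.9642
comp_b a = 2 / √195 ≈ 0.143

0.143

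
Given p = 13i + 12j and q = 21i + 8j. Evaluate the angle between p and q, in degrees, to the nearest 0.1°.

p · q = 13·21 + 12·8 = 273 + 96 = 369
|p|² = 169 + 144 = 313,  |p| = √313 ≈ 17.691806
|q|² = 441 + 64 = 505,  |q| = √505 ≈ 22.472205
cos θ = 369 / (17.691806 · 22.472205) ≈ 0.92813
θ = arccos(0.92813) ≈ 21.9°

21.9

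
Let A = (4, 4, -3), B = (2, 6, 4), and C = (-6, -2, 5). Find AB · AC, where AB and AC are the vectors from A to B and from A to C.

AB = B − A = (-2, 2, 7)
AC = C − A = (-10, -6, 8)
AB · AC = (-2)·(-10) + 2·(-6) + 7·8 = 20 - 12 + 56 = 64

64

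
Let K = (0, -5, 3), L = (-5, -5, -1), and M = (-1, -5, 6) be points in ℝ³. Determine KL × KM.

KL = (-5, 0, -4)
KM = (-1, 0, 3)
i: 0·3 - (-4)·0 = 0 - 0 = 0
j: (-4)·(-1) - (-5)·3 = 4 - (-15) = 19
k: (-5)·0 - 0·(-1) = 0 - 0 = 0
KL × KM = (0, 19, 0)

(0, 19, 0)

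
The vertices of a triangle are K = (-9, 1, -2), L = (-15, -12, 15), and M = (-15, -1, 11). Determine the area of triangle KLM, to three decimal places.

76.087

KL = (-6, -13, 17),  KM = (-6, -2, 13)
i: (-13)·13 - 17·(-2) = -169 - (-34) = -135
j: 17·(-6) - (-6)·13 = -102 - (-78) = -24
k: (-6)·(-2) - (-13)·(-6) = 12 - 78 = -66
KL × KM = (-135, -24, -66)
|KL × KM| = √23157 ≈ 152.1742
area = ½ · 152.1742 ≈ 76.087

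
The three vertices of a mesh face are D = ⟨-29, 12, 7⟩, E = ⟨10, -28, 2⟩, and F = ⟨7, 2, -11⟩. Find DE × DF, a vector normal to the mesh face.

(670, 522, 1050)

DE = (39, -40, -5)
DF = (36, -10, -18)
i: (-40)·(-18) - (-5)·(-10) = 720 - 50 = 670
j: (-5)·36 - 39·(-18) = -180 - (-702) = 522
k: 39·(-10) - (-40)·36 = -390 - (-1440) = 1050
DE × DF = (670, 522, 1050)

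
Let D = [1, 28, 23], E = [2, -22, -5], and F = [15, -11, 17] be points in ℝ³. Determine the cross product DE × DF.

DE = (1, -50, -28)
DF = (14, -39, -6)
i: (-50)·(-6) - (-28)·(-39) = 300 - 1092 = -792
j: (-28)·14 - 1·(-6) = -392 - (-6) = -386
k: 1·(-39) - (-50)·14 = -39 - (-700) = 661
DE × DF = (-792, -386, 661)

(-792, -386, 661)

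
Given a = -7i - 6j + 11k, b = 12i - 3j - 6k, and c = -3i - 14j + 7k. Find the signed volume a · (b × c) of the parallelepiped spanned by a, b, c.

b × c:
i: (-3)·7 - (-6)·(-14) = -21 - 84 = -105
j: (-6)·(-3) - 12·7 = 18 - 84 = -66
k: 12·(-14) - (-3)·(-3) = -168 - 9 = -177
b × c = (-105, -66, -177)
a · (b × c) = (-7)·(-105) + (-6)·(-66) + 11·(-177) = 735 + 396 - 1947 = -816

-816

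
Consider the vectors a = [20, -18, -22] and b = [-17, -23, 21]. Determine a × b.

(-884, -46, -766)

i: (-18)·21 - (-22)·(-23) = -378 - 506 = -884
j: (-22)·(-17) - 20·21 = 374 - 420 = -46
k: 20·(-23) - (-18)·(-17) = -460 - 306 = -766
a × b = (-884, -46, -766)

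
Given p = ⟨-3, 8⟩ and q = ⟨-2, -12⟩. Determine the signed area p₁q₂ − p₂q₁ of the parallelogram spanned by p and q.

(-3)·(-12) - 8·(-2) = 36 - (-16) = 52

52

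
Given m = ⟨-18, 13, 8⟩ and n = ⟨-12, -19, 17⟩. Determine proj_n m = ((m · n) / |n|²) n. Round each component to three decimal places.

(-1.587, -2.513, 2.248)

m · n = (-18)·(-12) + 13·(-19) + 8·17 = 216 - 247 + 136 = 105
|n|² = 144 + 361 + 289 = 794
proj_n m = (105/794) · (-12, -19, 17) ≈ (-1.587, -2.513, 2.248)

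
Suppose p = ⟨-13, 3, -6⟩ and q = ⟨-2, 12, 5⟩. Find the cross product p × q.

(87, 77, -150)

i: 3·5 - (-6)·12 = 15 - (-72) = 87
j: (-6)·(-2) - (-13)·5 = 12 - (-65) = 77
k: (-13)·12 - 3·(-2) = -156 - (-6) = -150
p × q = (87, 77, -150)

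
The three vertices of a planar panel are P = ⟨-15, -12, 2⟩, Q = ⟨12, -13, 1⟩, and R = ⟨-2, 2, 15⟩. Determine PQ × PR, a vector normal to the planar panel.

(1, -364, 391)

PQ = (27, -1, -1)
PR = (13, 14, 13)
i: (-1)·13 - (-1)·14 = -13 - (-14) = 1
j: (-1)·13 - 27·13 = -13 - 351 = -364
k: 27·14 - (-1)·13 = 378 - (-13) = 391
PQ × PR = (1, -364, 391)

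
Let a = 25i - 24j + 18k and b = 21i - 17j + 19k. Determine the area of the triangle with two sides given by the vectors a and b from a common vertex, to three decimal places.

97.660

i: (-24)·19 - 18·(-17) = -456 - (-306) = -150
j: 18·21 - 25·19 = 378 - 475 = -97
k: 25·(-17) - (-24)·21 = -425 - (-504) = 79
a × b = (-150, -97, 79)
|a × b| = √((-150)² + (-97)² + 79²) = √38150 ≈ 195.3202
area = ½ · 195.3202 ≈ 97.660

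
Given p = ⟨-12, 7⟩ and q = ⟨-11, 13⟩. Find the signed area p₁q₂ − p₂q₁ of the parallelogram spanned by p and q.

(-12)·13 - 7·(-11) = -156 - (-77) = -79

-79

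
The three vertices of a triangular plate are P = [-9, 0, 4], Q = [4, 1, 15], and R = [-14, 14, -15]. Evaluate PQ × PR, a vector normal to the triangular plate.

(-173, 192, 187)

PQ = (13, 1, 11)
PR = (-5, 14, -19)
i: 1·(-19) - 11·14 = -19 - 154 = -173
j: 11·(-5) - 13·(-19) = -55 - (-247) = 192
k: 13·14 - 1·(-5) = 182 - (-5) = 187
PQ × PR = (-173, 192, 187)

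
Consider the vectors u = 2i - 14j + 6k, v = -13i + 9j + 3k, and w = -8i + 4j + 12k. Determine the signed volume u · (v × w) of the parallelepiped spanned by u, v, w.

v × w:
i: 9·12 - 3·4 = 108 - 12 = 96
j: 3·(-8) - (-13)·12 = -24 - (-156) = 132
k: (-13)·4 - 9·(-8) = -52 - (-72) = 20
v × w = (96, 132, 20)
u · (v × w) = 2·96 + (-14)·132 + 6·20 = 192 - 1848 + 120 = -1536

-1536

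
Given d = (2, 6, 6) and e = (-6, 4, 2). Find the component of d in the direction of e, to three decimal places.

d · e = 2·(-6) + 6·4 + 6·2 = -12 + 24 + 12 = 24
|e| = √(36 + 16 + 4) = √56 ≈ 7.4833
comp_e d = 24 / √56 ≈ 3.207

3.207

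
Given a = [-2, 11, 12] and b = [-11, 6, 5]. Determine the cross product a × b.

i: 11·5 - 12·6 = 55 - 72 = -17
j: 12·(-11) - (-2)·5 = -132 - (-10) = -122
k: (-2)·6 - 11·(-11) = -12 - (-121) = 109
a × b = (-17, -122, 109)

(-17, -122, 109)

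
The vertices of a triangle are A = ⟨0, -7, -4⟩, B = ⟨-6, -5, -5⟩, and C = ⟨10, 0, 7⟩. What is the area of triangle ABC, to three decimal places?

AB = (-6, 2, -1),  AC = (10, 7, 11)
i: 2·11 - (-1)·7 = 22 - (-7) = 29
j: (-1)·10 - (-6)·11 = -10 - (-66) = 56
k: (-6)·7 - 2·10 = -42 - 20 = -62
AB × AC = (29, 56, -62)
|AB × AC| = √7821 ≈ 88.4364
area = ½ · 88.4364 ≈ 44.218

44.218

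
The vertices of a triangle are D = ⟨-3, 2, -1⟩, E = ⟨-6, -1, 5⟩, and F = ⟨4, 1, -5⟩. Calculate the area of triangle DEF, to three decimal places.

21.213

DE = (-3, -3, 6),  DF = (7, -1, -4)
i: (-3)·(-4) - 6·(-1) = 12 - (-6) = 18
j: 6·7 - (-3)·(-4) = 42 - 12 = 30
k: (-3)·(-1) - (-3)·7 = 3 - (-21) = 24
DE × DF = (18, 30, 24)
|DE × DF| = √1800 ≈ 42.4264
area = ½ · 42.4264 ≈ 21.213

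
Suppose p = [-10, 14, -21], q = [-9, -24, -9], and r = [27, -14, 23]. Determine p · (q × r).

q × r:
i: (-24)·23 - (-9)·(-14) = -552 - 126 = -678
j: (-9)·27 - (-9)·23 = -243 - (-207) = -36
k: (-9)·(-14) - (-24)·27 = 126 - (-648) = 774
q × r = (-678, -36, 774)
p · (q × r) = (-10)·(-678) + 14·(-36) + (-21)·774 = 6780 - 504 - 16254 = -9978

-9978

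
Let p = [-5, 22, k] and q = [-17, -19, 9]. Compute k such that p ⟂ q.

p · q = (-5)·(-17) + 22·(-19) + k·9 = -333 + 9k
Set equal to 0: 9k = 333, so k = 37.

37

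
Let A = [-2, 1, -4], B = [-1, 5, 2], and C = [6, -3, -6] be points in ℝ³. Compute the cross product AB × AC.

(16, 50, -36)

AB = (1, 4, 6)
AC = (8, -4, -2)
i: 4·(-2) - 6·(-4) = -8 - (-24) = 16
j: 6·8 - 1·(-2) = 48 - (-2) = 50
k: 1·(-4) - 4·8 = -4 - 32 = -36
AB × AC = (16, 50, -36)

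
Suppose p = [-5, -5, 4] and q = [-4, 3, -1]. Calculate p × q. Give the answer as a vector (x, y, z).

i: (-5)·(-1) - 4·3 = 5 - 12 = -7
j: 4·(-4) - (-5)·(-1) = -16 - 5 = -21
k: (-5)·3 - (-5)·(-4) = -15 - 20 = -35
p × q = (-7, -21, -35)

(-7, -21, -35)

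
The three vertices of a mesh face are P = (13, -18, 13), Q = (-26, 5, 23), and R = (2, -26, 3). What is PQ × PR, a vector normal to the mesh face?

(-150, -500, 565)

PQ = (-39, 23, 10)
PR = (-11, -8, -10)
i: 23·(-10) - 10·(-8) = -230 - (-80) = -150
j: 10·(-11) - (-39)·(-10) = -110 - 390 = -500
k: (-39)·(-8) - 23·(-11) = 312 - (-253) = 565
PQ × PR = (-150, -500, 565)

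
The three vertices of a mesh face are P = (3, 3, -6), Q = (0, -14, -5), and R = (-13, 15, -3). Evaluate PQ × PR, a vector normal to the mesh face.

PQ = (-3, -17, 1)
PR = (-16, 12, 3)
i: (-17)·3 - 1·12 = -51 - 12 = -63
j: 1·(-16) - (-3)·3 = -16 - (-9) = -7
k: (-3)·12 - (-17)·(-16) = -36 - 272 = -308
PQ × PR = (-63, -7, -308)

(-63, -7, -308)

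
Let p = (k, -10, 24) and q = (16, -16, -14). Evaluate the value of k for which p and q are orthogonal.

p · q = k·16 + (-10)·(-16) + 24·(-14) = -176 + 16k
Set equal to 0: 16k = 176, so k = 11.

11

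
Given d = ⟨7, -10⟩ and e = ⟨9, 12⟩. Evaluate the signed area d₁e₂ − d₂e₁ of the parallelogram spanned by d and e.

174

7·12 - (-10)·9 = 84 - (-90) = 174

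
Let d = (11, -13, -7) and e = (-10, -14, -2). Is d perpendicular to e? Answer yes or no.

no

d · e = 11·(-10) + (-13)·(-14) + (-7)·(-2) = -110 + 182 + 14 = 86
Nonzero, so the vectors are not orthogonal.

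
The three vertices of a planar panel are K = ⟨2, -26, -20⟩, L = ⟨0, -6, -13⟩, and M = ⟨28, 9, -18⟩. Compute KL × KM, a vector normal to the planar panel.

KL = (-2, 20, 7)
KM = (26, 35, 2)
i: 20·2 - 7·35 = 40 - 245 = -205
j: 7·26 - (-2)·2 = 182 - (-4) = 186
k: (-2)·35 - 20·26 = -70 - 520 = -590
KL × KM = (-205, 186, -590)

(-205, 186, -590)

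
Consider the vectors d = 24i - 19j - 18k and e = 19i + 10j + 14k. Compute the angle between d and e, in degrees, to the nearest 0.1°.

d · e = 24·19 + (-19)·10 + (-18)·14 = 456 - 190 - 252 = 14
|d|² = 576 + 361 + 324 = 1261,  |d| = √1261 ≈ 35.510562
|e|² = 361 + 100 + 196 = 657,  |e| = √657 ≈ 25.632011
cos θ = 14 / (35.510562 · 25.632011) ≈ 0.01538
θ = arccos(0.01538) ≈ 89.1°

89.1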